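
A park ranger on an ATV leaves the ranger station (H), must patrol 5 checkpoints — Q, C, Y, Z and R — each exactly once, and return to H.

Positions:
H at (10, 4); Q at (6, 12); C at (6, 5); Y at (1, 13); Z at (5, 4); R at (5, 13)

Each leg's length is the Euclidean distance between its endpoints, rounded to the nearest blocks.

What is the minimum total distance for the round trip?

With 5 stops there are 5!/2 = 60 distinct round trips (a route and its reverse cost the same).
H - Q - C - Y - Z - R - H: 9+7+9+10+9+10 = 54
H - Q - C - Y - R - Z - H: 9+7+9+4+9+5 = 43
H - Q - C - Z - Y - R - H: 9+7+1+10+4+10 = 41
H - Q - C - Z - R - Y - H: 9+7+1+9+4+13 = 43
H - Q - C - R - Y - Z - H: 9+7+8+4+10+5 = 43
H - Q - C - R - Z - Y - H: 9+7+8+9+10+13 = 56
H - Q - Y - C - Z - R - H: 9+5+9+1+9+10 = 43
H - Q - Y - C - R - Z - H: 9+5+9+8+9+5 = 45
H - Q - Y - Z - C - R - H: 9+5+10+1+8+10 = 43
H - Q - Y - Z - R - C - H: 9+5+10+9+8+4 = 45
H - Q - Y - R - C - Z - H: 9+5+4+8+1+5 = 32
H - Q - Y - R - Z - C - H: 9+5+4+9+1+4 = 32
H - Q - Z - C - Y - R - H: 9+8+1+9+4+10 = 41
H - Q - Z - C - R - Y - H: 9+8+1+8+4+13 = 43
… (46 more)
H - Q - R - Y - C - Z - H: 9+1+4+9+1+5 = 29  ← best
The minimum is 29.
One optimal route: H → Q → R → Y → C → Z → H (or its reverse).

29 blocks — the shortest possible round trip.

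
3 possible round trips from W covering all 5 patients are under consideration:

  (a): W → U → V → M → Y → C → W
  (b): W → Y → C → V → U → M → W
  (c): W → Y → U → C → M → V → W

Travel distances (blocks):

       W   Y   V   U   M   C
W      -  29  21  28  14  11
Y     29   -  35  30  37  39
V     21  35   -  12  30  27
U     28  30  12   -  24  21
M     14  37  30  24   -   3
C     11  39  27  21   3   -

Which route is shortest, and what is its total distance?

(a): 28 + 12 + 30 + 37 + 39 + 11 = 157
(b): 29 + 39 + 27 + 12 + 24 + 14 = 145
(c): 29 + 30 + 21 + 3 + 30 + 21 = 134

Shortest is (c), total 134 blocks.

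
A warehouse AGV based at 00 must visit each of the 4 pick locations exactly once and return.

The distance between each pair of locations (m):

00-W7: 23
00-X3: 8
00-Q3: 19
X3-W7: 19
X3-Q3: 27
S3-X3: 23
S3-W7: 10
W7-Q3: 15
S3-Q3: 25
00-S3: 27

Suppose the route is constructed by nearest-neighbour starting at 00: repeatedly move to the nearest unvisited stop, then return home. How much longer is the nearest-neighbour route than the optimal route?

Excess over optimum: 6 m.

From 00: X3=8, Q3=19, W7=23, S3=27 → choose X3 (8).
From X3: W7=19, S3=23, Q3=27 → choose W7 (19).
From W7: S3=10, Q3=15 → choose S3 (10).
From S3: Q3=25 → choose Q3 (25).
NN route 00 → X3 → W7 → S3 → Q3 → 00 costs 81.
Optimal: 00 → X3 → S3 → W7 → Q3 → 00 costs 75 (by enumerating all 12 distinct tours).
Excess = 81 − 75 = 6.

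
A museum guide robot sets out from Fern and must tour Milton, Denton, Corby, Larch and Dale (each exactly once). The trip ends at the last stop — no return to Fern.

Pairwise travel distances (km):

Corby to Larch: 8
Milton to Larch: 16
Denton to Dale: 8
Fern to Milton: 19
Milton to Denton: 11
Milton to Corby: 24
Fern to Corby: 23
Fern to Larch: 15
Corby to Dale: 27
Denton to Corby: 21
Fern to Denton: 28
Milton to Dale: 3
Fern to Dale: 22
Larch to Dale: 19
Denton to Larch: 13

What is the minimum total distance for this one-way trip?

There are 5! = 120 possible orderings.
Fern → Milton → Denton → Corby → Larch → Dale: 19+11+21+8+19 = 78
Fern → Milton → Denton → Corby → Dale → Larch: 19+11+21+27+19 = 97
Fern → Milton → Denton → Larch → Corby → Dale: 19+11+13+8+27 = 78
Fern → Milton → Denton → Larch → Dale → Corby: 19+11+13+19+27 = 89
Fern → Milton → Denton → Dale → Corby → Larch: 19+11+8+27+8 = 73
Fern → Milton → Denton → Dale → Larch → Corby: 19+11+8+19+8 = 65
Fern → Milton → Corby → Denton → Larch → Dale: 19+24+21+13+19 = 96
Fern → Milton → Corby → Denton → Dale → Larch: 19+24+21+8+19 = 91
Fern → Milton → Corby → Larch → Denton → Dale: 19+24+8+13+8 = 72
Fern → Milton → Corby → Larch → Dale → Denton: 19+24+8+19+8 = 78
Fern → Milton → Corby → Dale → Denton → Larch: 19+24+27+8+13 = 91
Fern → Milton → Corby → Dale → Larch → Denton: 19+24+27+19+13 = 102
Fern → Milton → Larch → Denton → Corby → Dale: 19+16+13+21+27 = 96
Fern → Milton → Larch → Denton → Dale → Corby: 19+16+13+8+27 = 83
… (106 more)
Fern → Milton → Dale → Denton → Larch → Corby: 19+3+8+13+8 = 51  ← best
The minimum is 51.
One shortest path: Fern → Milton → Dale → Denton → Larch → Corby.

Shortest open route: 51 km.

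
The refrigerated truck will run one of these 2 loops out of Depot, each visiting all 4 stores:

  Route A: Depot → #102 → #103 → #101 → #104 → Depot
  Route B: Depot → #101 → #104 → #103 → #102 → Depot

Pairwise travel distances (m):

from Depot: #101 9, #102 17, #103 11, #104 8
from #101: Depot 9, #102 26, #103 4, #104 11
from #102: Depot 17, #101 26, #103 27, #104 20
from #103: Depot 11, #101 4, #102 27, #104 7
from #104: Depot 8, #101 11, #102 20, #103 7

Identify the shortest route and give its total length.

67 m — Route A is the shortest.

Route A: 17 + 27 + 4 + 11 + 8 = 67
Route B: 9 + 11 + 7 + 27 + 17 = 71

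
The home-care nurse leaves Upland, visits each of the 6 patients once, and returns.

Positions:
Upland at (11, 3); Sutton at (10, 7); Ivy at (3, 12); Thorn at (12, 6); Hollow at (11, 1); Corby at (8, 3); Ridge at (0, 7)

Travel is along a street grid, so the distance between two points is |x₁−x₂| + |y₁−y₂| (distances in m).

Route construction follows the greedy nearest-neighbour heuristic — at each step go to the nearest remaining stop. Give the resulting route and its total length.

Total distance 54 m via the nearest-neighbour route Upland → Hollow → Corby → Sutton → Thorn → Ridge → Ivy → Upland.

From Upland: distances to unvisited — Hollow=2, Corby=3, Thorn=4, Sutton=5, Ridge=15, Ivy=17. Nearest is Hollow (2).
From Hollow: distances to unvisited — Corby=5, Thorn=6, Sutton=7, Ridge=17, Ivy=19. Nearest is Corby (5).
From Corby: distances to unvisited — Sutton=6, Thorn=7, Ridge=12, Ivy=14. Nearest is Sutton (6).
From Sutton: distances to unvisited — Thorn=3, Ridge=10, Ivy=12. Nearest is Thorn (3).
From Thorn: distances to unvisited — Ridge=13, Ivy=15. Nearest is Ridge (13).
From Ridge: distances to unvisited — Ivy=8. Nearest is Ivy (8).
Return Ivy→Upland: 17.
Total = 2 + 5 + 6 + 3 + 13 + 8 + 17 = 54.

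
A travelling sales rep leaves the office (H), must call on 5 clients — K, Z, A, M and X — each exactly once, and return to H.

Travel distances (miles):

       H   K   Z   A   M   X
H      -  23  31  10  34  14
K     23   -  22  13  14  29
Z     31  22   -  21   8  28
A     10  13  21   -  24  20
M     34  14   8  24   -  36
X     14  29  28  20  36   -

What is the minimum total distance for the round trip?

H-K-Z-A-M-X-H: 23+22+21+24+36+14 = 140
H-K-Z-A-X-M-H: 23+22+21+20+36+34 = 156
H-K-Z-M-A-X-H: 23+22+8+24+20+14 = 111
H-K-Z-M-X-A-H: 23+22+8+36+20+10 = 119
H-K-Z-X-A-M-H: 23+22+28+20+24+34 = 151
H-K-Z-X-M-A-H: 23+22+28+36+24+10 = 143
H-K-A-Z-M-X-H: 23+13+21+8+36+14 = 115
H-K-A-Z-X-M-H: 23+13+21+28+36+34 = 155
H-K-A-M-Z-X-H: 23+13+24+8+28+14 = 110
H-K-A-M-X-Z-H: 23+13+24+36+28+31 = 155
H-K-A-X-Z-M-H: 23+13+20+28+8+34 = 126
H-K-A-X-M-Z-H: 23+13+20+36+8+31 = 131
H-K-M-Z-A-X-H: 23+14+8+21+20+14 = 100
H-K-M-Z-X-A-H: 23+14+8+28+20+10 = 103
… (46 more)
H-A-K-M-Z-X-H: 10+13+14+8+28+14 = 87  ← best
The minimum is 87.
One optimal route: H → A → K → M → Z → X → H (or its reverse).

87 miles — the shortest possible round trip.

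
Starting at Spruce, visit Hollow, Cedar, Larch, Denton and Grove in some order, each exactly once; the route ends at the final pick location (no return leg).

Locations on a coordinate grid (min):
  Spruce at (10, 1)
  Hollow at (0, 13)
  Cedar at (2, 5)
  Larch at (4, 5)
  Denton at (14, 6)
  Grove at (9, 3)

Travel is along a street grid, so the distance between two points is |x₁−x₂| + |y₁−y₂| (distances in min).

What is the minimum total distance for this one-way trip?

Minimum one-way distance = 34 min.

There are 5! = 120 possible orderings.
Spruce - Hollow - Cedar - Larch - Denton - Grove: 22+10+2+11+8 = 53
Spruce - Hollow - Cedar - Larch - Grove - Denton: 22+10+2+7+8 = 49
Spruce - Hollow - Cedar - Denton - Larch - Grove: 22+10+13+11+7 = 63
Spruce - Hollow - Cedar - Denton - Grove - Larch: 22+10+13+8+7 = 60
Spruce - Hollow - Cedar - Grove - Larch - Denton: 22+10+9+7+11 = 59
Spruce - Hollow - Cedar - Grove - Denton - Larch: 22+10+9+8+11 = 60
Spruce - Hollow - Larch - Cedar - Denton - Grove: 22+12+2+13+8 = 57
Spruce - Hollow - Larch - Cedar - Grove - Denton: 22+12+2+9+8 = 53
Spruce - Hollow - Larch - Denton - Cedar - Grove: 22+12+11+13+9 = 67
Spruce - Hollow - Larch - Denton - Grove - Cedar: 22+12+11+8+9 = 62
Spruce - Hollow - Larch - Grove - Cedar - Denton: 22+12+7+9+13 = 63
Spruce - Hollow - Larch - Grove - Denton - Cedar: 22+12+7+8+13 = 62
Spruce - Hollow - Denton - Cedar - Larch - Grove: 22+21+13+2+7 = 65
Spruce - Hollow - Denton - Cedar - Grove - Larch: 22+21+13+9+7 = 72
… (106 more)
Spruce - Grove - Denton - Larch - Cedar - Hollow: 3+8+11+2+10 = 34  ← best
The minimum is 34.
One shortest path: Spruce → Grove → Denton → Larch → Cedar → Hollow.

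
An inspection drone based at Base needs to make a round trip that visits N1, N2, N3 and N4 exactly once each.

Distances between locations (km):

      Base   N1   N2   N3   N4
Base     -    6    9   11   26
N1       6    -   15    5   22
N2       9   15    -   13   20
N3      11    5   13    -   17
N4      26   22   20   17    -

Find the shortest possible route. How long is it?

With 4 stops there are 4!/2 = 12 distinct round trips (a route and its reverse cost the same).
Base→N1→N2→N3→N4→Base: 6+15+13+17+26 = 77
Base→N1→N2→N4→N3→Base: 6+15+20+17+11 = 69
Base→N1→N3→N2→N4→Base: 6+5+13+20+26 = 70
Base→N1→N3→N4→N2→Base: 6+5+17+20+9 = 57
Base→N1→N4→N2→N3→Base: 6+22+20+13+11 = 72
Base→N1→N4→N3→N2→Base: 6+22+17+13+9 = 67
Base→N2→N1→N3→N4→Base: 9+15+5+17+26 = 72
Base→N2→N1→N4→N3→Base: 9+15+22+17+11 = 74
Base→N2→N3→N1→N4→Base: 9+13+5+22+26 = 75
Base→N2→N4→N1→N3→Base: 9+20+22+5+11 = 67
Base→N3→N1→N2→N4→Base: 11+5+15+20+26 = 77
Base→N3→N2→N1→N4→Base: 11+13+15+22+26 = 87
The minimum is 57.
One optimal route: Base → N1 → N3 → N4 → N2 → Base (or its reverse).

57 km — the shortest possible round trip.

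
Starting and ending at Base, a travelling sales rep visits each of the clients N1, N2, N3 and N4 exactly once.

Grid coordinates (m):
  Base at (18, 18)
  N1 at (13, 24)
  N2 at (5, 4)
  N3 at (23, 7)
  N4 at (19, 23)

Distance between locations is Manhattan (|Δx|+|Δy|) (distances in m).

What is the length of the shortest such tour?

With 4 stops there are 4!/2 = 12 distinct round trips (a route and its reverse cost the same).
Base → N1 → N2 → N3 → N4 → Base: 11+28+21+20+6 = 86
Base → N1 → N2 → N4 → N3 → Base: 11+28+33+20+16 = 108
Base → N1 → N3 → N2 → N4 → Base: 11+27+21+33+6 = 98
Base → N1 → N3 → N4 → N2 → Base: 11+27+20+33+27 = 118
Base → N1 → N4 → N2 → N3 → Base: 11+7+33+21+16 = 88
Base → N1 → N4 → N3 → N2 → Base: 11+7+20+21+27 = 86
Base → N2 → N1 → N3 → N4 → Base: 27+28+27+20+6 = 108
Base → N2 → N1 → N4 → N3 → Base: 27+28+7+20+16 = 98
Base → N2 → N3 → N1 → N4 → Base: 27+21+27+7+6 = 88
Base → N2 → N4 → N1 → N3 → Base: 27+33+7+27+16 = 110
Base → N3 → N1 → N2 → N4 → Base: 16+27+28+33+6 = 110
Base → N3 → N2 → N1 → N4 → Base: 16+21+28+7+6 = 78
The minimum is 78.
One optimal route: Base → N3 → N2 → N1 → N4 → Base (or its reverse).

78 m — the shortest possible round trip.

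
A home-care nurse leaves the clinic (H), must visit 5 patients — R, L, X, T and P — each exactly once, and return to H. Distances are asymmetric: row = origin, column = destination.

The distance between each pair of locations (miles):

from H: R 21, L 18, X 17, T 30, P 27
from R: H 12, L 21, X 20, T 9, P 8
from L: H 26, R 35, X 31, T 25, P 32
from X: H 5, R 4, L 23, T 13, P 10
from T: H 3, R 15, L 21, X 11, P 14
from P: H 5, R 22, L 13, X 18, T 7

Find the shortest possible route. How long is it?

70 miles — the shortest possible round trip.

H→R→L→X→T→P→H: 21+21+31+13+14+5 = 105
H→R→L→X→P→T→H: 21+21+31+10+7+3 = 93
H→R→L→T→X→P→H: 21+21+25+11+10+5 = 93
H→R→L→T→P→X→H: 21+21+25+14+18+5 = 104
H→R→L→P→X→T→H: 21+21+32+18+13+3 = 108
H→R→L→P→T→X→H: 21+21+32+7+11+5 = 97
H→R→X→L→T→P→H: 21+20+23+25+14+5 = 108
H→R→X→L→P→T→H: 21+20+23+32+7+3 = 106
H→R→X→T→L→P→H: 21+20+13+21+32+5 = 112
H→R→X→T→P→L→H: 21+20+13+14+13+26 = 107
H→R→X→P→L→T→H: 21+20+10+13+25+3 = 92
H→R→X→P→T→L→H: 21+20+10+7+21+26 = 105
H→R→T→L→X→P→H: 21+9+21+31+10+5 = 97
H→R→T→L→P→X→H: 21+9+21+32+18+5 = 106
… (106 more)
H→X→R→P→L→T→H: 17+4+8+13+25+3 = 70  ← best
The minimum is 70.
One optimal route: H → X → R → P → L → T → H.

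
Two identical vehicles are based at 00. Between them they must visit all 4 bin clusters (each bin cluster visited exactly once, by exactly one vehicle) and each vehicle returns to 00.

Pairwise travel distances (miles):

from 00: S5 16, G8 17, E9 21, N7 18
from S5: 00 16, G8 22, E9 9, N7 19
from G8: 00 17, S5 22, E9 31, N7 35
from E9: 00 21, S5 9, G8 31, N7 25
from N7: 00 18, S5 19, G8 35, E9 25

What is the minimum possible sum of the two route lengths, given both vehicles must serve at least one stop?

Minimum combined distance: 101 miles.

There are 2^3 − 1 = 7 ways to divide the 4 stops into two non-empty groups. For each, the best each vehicle can do is its own shortest tour through its group:
  {S5} + {G8, E9, N7}: 32 + 91 = 123
  {G8} + {S5, E9, N7}: 34 + 67 = 101
  {S5, G8} + {E9, N7}: 55 + 64 = 119
  {E9} + {S5, G8, N7}: 42 + 76 = 118
  {S5, E9} + {G8, N7}: 46 + 70 = 116
  {G8, E9} + {S5, N7}: 69 + 53 = 122
  … (7 splits in total)
Best: vehicle 1 00 → G8 → 00 = 34; vehicle 2 00 → E9 → S5 → N7 → 00 = 67; combined 101.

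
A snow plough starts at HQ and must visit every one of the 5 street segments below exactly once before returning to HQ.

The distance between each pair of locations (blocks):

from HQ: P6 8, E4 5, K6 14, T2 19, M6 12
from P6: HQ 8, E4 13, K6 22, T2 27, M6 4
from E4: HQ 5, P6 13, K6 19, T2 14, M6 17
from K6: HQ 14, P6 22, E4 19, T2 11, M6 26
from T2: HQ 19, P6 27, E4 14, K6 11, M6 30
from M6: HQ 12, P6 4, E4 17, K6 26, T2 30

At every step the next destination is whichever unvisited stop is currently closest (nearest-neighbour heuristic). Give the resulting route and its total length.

Nearest-neighbour total = 78 blocks; route HQ → E4 → P6 → M6 → K6 → T2 → HQ.

HQ → [E4:5 / P6:8 / M6:12 / K6:14 / T2:19] → E4 (5)
E4 → [P6:13 / T2:14 / M6:17 / K6:19] → P6 (13)
P6 → [M6:4 / K6:22 / T2:27] → M6 (4)
M6 → [K6:26 / T2:30] → K6 (26)
K6 → [T2:11] → T2 (11)
Return T2→HQ: 19.
Total = 5 + 13 + 4 + 26 + 11 + 19 = 78.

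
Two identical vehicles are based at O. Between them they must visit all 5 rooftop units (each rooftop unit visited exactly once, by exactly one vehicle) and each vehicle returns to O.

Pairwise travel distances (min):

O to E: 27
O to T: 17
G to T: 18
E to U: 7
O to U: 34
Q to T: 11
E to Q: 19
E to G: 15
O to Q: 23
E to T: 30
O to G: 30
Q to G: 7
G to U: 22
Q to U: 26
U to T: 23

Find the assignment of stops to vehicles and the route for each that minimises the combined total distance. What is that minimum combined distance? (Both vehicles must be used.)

Minimum combined distance: 120 min.

Try each way of splitting the stops between the two vehicles (each non-empty) and, for each split, find the best tour for each vehicle:
  {E} + {Q, G, U, T}: 54 + 91 = 145
  {Q} + {E, G, U, T}: 46 + 91 = 137
  {E, Q} + {G, U, T}: 69 + 91 = 160
  {G} + {E, Q, U, T}: 60 + 88 = 148
  {E, G} + {Q, U, T}: 72 + 88 = 160
  {Q, G} + {E, U, T}: 60 + 74 = 134
  … (15 splits in total)
  {E, Q, G, U} + {T}: 86 + 34 = 120  ← best
Best: vehicle 1 O → E → U → G → Q → O = 86; vehicle 2 O → T → O = 34; combined 120.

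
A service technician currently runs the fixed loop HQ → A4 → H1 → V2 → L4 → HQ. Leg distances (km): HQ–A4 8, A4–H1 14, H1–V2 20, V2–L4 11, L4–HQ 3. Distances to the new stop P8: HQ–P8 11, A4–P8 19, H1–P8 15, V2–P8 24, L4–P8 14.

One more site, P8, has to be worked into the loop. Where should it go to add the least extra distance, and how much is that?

+19 km — insert P8 between H1 and V2.

Insertion cost between consecutive stops i–j is d(i,P8) + d(P8,j) − d(i,j):
  between HQ and A4: 11 + 19 − 8 = 22
  between A4 and H1: 19 + 15 − 14 = 20
  between H1 and V2: 15 + 24 − 20 = 19
  between V2 and L4: 24 + 14 − 11 = 27
  between L4 and HQ: 14 + 11 − 3 = 22
Cheapest insertion is between H1 and V2, adding 19.
New total = 56 + 19 = 75.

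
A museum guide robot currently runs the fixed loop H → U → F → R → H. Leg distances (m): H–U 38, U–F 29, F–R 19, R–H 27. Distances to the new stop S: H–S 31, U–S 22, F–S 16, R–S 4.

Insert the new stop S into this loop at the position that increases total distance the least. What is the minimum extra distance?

Adding 1 m by placing S on the F–R leg.

Insertion cost between consecutive stops i–j is d(i,S) + d(S,j) − d(i,j):
  between H and U: 31 + 22 − 38 = 15
  between U and F: 22 + 16 − 29 = 9
  between F and R: 16 + 4 − 19 = 1
  between R and H: 4 + 31 − 27 = 8
Cheapest insertion is between F and R, adding 1.
New total = 113 + 1 = 114.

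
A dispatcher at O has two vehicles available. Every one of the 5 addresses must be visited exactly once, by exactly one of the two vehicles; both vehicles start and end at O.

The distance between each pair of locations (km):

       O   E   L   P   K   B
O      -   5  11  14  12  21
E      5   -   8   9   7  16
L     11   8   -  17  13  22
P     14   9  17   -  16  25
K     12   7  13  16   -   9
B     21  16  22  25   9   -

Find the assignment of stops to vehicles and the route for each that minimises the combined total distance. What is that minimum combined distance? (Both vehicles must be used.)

82 km — the smallest possible combined total.

Try each way of splitting the stops between the two vehicles (each non-empty) and, for each split, find the best tour for each vehicle:
  {E} + {L, P, K, B}: 10 + 72 = 82
  {L} + {E, P, K, B}: 22 + 60 = 82
  {E, L} + {P, K, B}: 24 + 60 = 84
  {P} + {E, L, K, B}: 28 + 54 = 82
  {E, P} + {L, K, B}: 28 + 54 = 82
  {L, P} + {E, K, B}: 42 + 42 = 84
  … (15 splits in total)
Best: vehicle 1 O → E → O = 10; vehicle 2 O → L → K → B → P → O = 72; combined 82.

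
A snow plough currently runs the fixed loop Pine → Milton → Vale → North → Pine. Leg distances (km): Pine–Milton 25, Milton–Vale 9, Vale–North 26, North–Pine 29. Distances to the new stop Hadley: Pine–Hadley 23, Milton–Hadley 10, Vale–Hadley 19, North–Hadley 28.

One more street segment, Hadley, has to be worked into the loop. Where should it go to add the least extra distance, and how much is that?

Adding 8 km by placing Hadley on the Pine–Milton leg.

Insertion cost between consecutive stops i–j is d(i,Hadley) + d(Hadley,j) − d(i,j):
  between Pine and Milton: 23 + 10 − 25 = 8
  between Milton and Vale: 10 + 19 − 9 = 20
  between Vale and North: 19 + 28 − 26 = 21
  between North and Pine: 28 + 23 − 29 = 22
Cheapest insertion is between Pine and Milton, adding 8.
New total = 89 + 8 = 97.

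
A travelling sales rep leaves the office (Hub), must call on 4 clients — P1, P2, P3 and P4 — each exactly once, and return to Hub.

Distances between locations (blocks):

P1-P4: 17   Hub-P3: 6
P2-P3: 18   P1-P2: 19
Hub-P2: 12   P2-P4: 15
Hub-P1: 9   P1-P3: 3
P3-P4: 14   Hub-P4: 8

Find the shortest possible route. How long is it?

There are 12 distinct closed tours to check (reversals are equivalent).
Hub-P1-P2-P3-P4-Hub: 9+19+18+14+8 = 68
Hub-P1-P2-P4-P3-Hub: 9+19+15+14+6 = 63
Hub-P1-P3-P2-P4-Hub: 9+3+18+15+8 = 53
Hub-P1-P3-P4-P2-Hub: 9+3+14+15+12 = 53
Hub-P1-P4-P2-P3-Hub: 9+17+15+18+6 = 65
Hub-P1-P4-P3-P2-Hub: 9+17+14+18+12 = 70
Hub-P2-P1-P3-P4-Hub: 12+19+3+14+8 = 56
Hub-P2-P1-P4-P3-Hub: 12+19+17+14+6 = 68
Hub-P2-P3-P1-P4-Hub: 12+18+3+17+8 = 58
Hub-P2-P4-P1-P3-Hub: 12+15+17+3+6 = 53
Hub-P3-P1-P2-P4-Hub: 6+3+19+15+8 = 51
Hub-P3-P2-P1-P4-Hub: 6+18+19+17+8 = 68
The minimum is 51.
One optimal route: Hub → P3 → P1 → P2 → P4 → Hub (or its reverse).

51 blocks — the shortest possible round trip.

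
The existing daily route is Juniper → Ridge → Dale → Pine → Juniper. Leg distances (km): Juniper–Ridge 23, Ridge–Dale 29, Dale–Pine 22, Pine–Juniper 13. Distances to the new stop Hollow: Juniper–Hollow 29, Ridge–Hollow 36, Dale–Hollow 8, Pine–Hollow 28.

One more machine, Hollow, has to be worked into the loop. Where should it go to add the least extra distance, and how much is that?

Insertion cost between consecutive stops i–j is d(i,Hollow) + d(Hollow,j) − d(i,j):
  between Juniper and Ridge: 29 + 36 − 23 = 42
  between Ridge and Dale: 36 + 8 − 29 = 15
  between Dale and Pine: 8 + 28 − 22 = 14
  between Pine and Juniper: 28 + 29 − 13 = 44
Cheapest insertion is between Dale and Pine, adding 14.
New total = 87 + 14 = 101.

Minimum extra distance: 14 km, inserting Hollow between Dale and Pine.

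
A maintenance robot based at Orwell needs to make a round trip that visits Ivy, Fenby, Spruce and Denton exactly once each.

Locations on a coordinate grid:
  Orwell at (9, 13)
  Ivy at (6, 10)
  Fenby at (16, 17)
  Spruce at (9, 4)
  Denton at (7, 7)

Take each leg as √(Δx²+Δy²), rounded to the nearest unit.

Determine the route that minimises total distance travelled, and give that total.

Orwell - Ivy - Fenby - Spruce - Denton - Orwell: 4+12+15+4+6 = 41
Orwell - Ivy - Fenby - Denton - Spruce - Orwell: 4+12+13+4+9 = 42
Orwell - Ivy - Spruce - Fenby - Denton - Orwell: 4+7+15+13+6 = 45
Orwell - Ivy - Spruce - Denton - Fenby - Orwell: 4+7+4+13+8 = 36
Orwell - Ivy - Denton - Fenby - Spruce - Orwell: 4+3+13+15+9 = 44
Orwell - Ivy - Denton - Spruce - Fenby - Orwell: 4+3+4+15+8 = 34
Orwell - Fenby - Ivy - Spruce - Denton - Orwell: 8+12+7+4+6 = 37
Orwell - Fenby - Ivy - Denton - Spruce - Orwell: 8+12+3+4+9 = 36
Orwell - Fenby - Spruce - Ivy - Denton - Orwell: 8+15+7+3+6 = 39
Orwell - Fenby - Denton - Ivy - Spruce - Orwell: 8+13+3+7+9 = 40
Orwell - Spruce - Ivy - Fenby - Denton - Orwell: 9+7+12+13+6 = 47
Orwell - Spruce - Fenby - Ivy - Denton - Orwell: 9+15+12+3+6 = 45
The minimum is 34.
One optimal route: Orwell → Ivy → Denton → Spruce → Fenby → Orwell (or its reverse).

Shortest round trip = 34.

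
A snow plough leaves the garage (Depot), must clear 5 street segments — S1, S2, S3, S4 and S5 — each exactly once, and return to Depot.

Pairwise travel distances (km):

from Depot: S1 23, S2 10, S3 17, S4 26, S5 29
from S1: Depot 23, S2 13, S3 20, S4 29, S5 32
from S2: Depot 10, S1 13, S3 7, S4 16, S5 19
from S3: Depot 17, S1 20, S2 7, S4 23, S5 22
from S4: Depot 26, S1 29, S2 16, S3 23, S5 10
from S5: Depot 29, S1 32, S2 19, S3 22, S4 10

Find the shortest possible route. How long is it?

101 km — the shortest possible round trip.

There are 60 distinct closed tours to check (reversals are equivalent).
Depot→S1→S2→S3→S4→S5→Depot: 23+13+7+23+10+29 = 105
Depot→S1→S2→S3→S5→S4→Depot: 23+13+7+22+10+26 = 101
Depot→S1→S2→S4→S3→S5→Depot: 23+13+16+23+22+29 = 126
Depot→S1→S2→S4→S5→S3→Depot: 23+13+16+10+22+17 = 101
Depot→S1→S2→S5→S3→S4→Depot: 23+13+19+22+23+26 = 126
Depot→S1→S2→S5→S4→S3→Depot: 23+13+19+10+23+17 = 105
Depot→S1→S3→S2→S4→S5→Depot: 23+20+7+16+10+29 = 105
Depot→S1→S3→S2→S5→S4→Depot: 23+20+7+19+10+26 = 105
Depot→S1→S3→S4→S2→S5→Depot: 23+20+23+16+19+29 = 130
Depot→S1→S3→S4→S5→S2→Depot: 23+20+23+10+19+10 = 105
Depot→S1→S3→S5→S2→S4→Depot: 23+20+22+19+16+26 = 126
Depot→S1→S3→S5→S4→S2→Depot: 23+20+22+10+16+10 = 101
Depot→S1→S4→S2→S3→S5→Depot: 23+29+16+7+22+29 = 126
Depot→S1→S4→S2→S5→S3→Depot: 23+29+16+19+22+17 = 126
… (46 more)
The minimum is 101.
One optimal route: Depot → S1 → S2 → S3 → S5 → S4 → Depot (or its reverse).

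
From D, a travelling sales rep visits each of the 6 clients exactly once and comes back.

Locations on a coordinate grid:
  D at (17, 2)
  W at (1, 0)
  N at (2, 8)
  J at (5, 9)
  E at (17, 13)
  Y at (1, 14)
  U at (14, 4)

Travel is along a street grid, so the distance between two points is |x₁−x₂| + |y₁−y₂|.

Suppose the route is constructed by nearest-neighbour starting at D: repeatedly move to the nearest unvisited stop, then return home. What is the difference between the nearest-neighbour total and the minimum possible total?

D: U=5, E=11, W=18, J=19, N=21, Y=28 ⇒ U
U: E=12, J=14, N=16, W=17, Y=23 ⇒ E
E: J=16, Y=17, N=20, W=29 ⇒ J
J: N=4, Y=9, W=13 ⇒ N
N: Y=7, W=9 ⇒ Y
Y: W=14 ⇒ W
NN route D → U → E → J → N → Y → W → D costs 76.
Optimal: D → E → Y → J → N → W → U → D costs 72 (by enumerating all 360 distinct tours).
Excess = 76 − 72 = 4.

4 longer than the optimal tour.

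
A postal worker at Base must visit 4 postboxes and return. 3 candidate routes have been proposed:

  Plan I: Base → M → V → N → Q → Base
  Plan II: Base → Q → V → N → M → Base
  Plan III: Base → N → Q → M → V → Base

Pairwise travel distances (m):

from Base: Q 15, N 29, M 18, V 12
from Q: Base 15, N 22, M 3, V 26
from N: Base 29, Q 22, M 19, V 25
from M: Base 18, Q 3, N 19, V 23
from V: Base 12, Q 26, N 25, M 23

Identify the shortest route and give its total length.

Plan I: 18 + 23 + 25 + 22 + 15 = 103
Plan II: 15 + 26 + 25 + 19 + 18 = 103
Plan III: 29 + 22 + 3 + 23 + 12 = 89

89 m — Plan III is the shortest.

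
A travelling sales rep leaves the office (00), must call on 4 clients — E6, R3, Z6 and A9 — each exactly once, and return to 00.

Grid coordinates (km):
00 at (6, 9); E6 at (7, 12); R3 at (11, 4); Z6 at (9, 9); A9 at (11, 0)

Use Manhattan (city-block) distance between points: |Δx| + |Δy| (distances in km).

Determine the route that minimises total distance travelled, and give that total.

Shortest round trip = 34 km.

With 4 stops there are 4!/2 = 12 distinct round trips (a route and its reverse cost the same).
00 - E6 - R3 - Z6 - A9 - 00: 4+12+7+11+14 = 48
00 - E6 - R3 - A9 - Z6 - 00: 4+12+4+11+3 = 34
00 - E6 - Z6 - R3 - A9 - 00: 4+5+7+4+14 = 34
00 - E6 - Z6 - A9 - R3 - 00: 4+5+11+4+10 = 34
00 - E6 - A9 - R3 - Z6 - 00: 4+16+4+7+3 = 34
00 - E6 - A9 - Z6 - R3 - 00: 4+16+11+7+10 = 48
00 - R3 - E6 - Z6 - A9 - 00: 10+12+5+11+14 = 52
00 - R3 - E6 - A9 - Z6 - 00: 10+12+16+11+3 = 52
00 - R3 - Z6 - E6 - A9 - 00: 10+7+5+16+14 = 52
00 - R3 - A9 - E6 - Z6 - 00: 10+4+16+5+3 = 38
00 - Z6 - E6 - R3 - A9 - 00: 3+5+12+4+14 = 38
00 - Z6 - R3 - E6 - A9 - 00: 3+7+12+16+14 = 52
The minimum is 34.
One optimal route: 00 → E6 → R3 → A9 → Z6 → 00 (or its reverse).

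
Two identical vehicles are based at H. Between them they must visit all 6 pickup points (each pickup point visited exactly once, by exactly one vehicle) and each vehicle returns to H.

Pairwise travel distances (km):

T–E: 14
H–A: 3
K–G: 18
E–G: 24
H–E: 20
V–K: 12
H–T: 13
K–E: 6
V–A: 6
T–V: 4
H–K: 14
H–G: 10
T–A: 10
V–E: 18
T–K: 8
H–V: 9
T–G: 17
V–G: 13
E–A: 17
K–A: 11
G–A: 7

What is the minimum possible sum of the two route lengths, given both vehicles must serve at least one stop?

Minimum combined distance: 67 km.

Try each way of splitting the stops between the two vehicles (each non-empty) and, for each split, find the best tour for each vehicle:
  {T} + {V, K, E, G, A}: 26 + 61 = 87
  {V} + {T, K, E, G, A}: 18 + 61 = 79
  {T, V} + {K, E, G, A}: 26 + 54 = 80
  {K} + {T, V, E, G, A}: 28 + 61 = 89
  {T, K} + {V, E, G, A}: 35 + 61 = 96
  {V, K} + {T, E, G, A}: 35 + 61 = 96
  … (31 splits in total)
  {T, V, K, E} + {G, A}: 47 + 20 = 67  ← best
Best: vehicle 1 H → V → T → K → E → H = 47; vehicle 2 H → G → A → H = 20; combined 67.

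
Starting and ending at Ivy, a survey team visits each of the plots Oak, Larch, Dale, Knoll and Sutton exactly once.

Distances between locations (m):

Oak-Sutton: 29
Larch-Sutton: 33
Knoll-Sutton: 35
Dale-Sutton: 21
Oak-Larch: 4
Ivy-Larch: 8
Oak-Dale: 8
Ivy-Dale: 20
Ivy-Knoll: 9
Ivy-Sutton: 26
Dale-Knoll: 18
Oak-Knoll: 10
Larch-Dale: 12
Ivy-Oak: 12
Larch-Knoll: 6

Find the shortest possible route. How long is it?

Shortest round trip = 74 m.

Ivy→Oak→Larch→Dale→Knoll→Sutton→Ivy: 12+4+12+18+35+26 = 107
Ivy→Oak→Larch→Dale→Sutton→Knoll→Ivy: 12+4+12+21+35+9 = 93
Ivy→Oak→Larch→Knoll→Dale→Sutton→Ivy: 12+4+6+18+21+26 = 87
Ivy→Oak→Larch→Knoll→Sutton→Dale→Ivy: 12+4+6+35+21+20 = 98
Ivy→Oak→Larch→Sutton→Dale→Knoll→Ivy: 12+4+33+21+18+9 = 97
Ivy→Oak→Larch→Sutton→Knoll→Dale→Ivy: 12+4+33+35+18+20 = 122
Ivy→Oak→Dale→Larch→Knoll→Sutton→Ivy: 12+8+12+6+35+26 = 99
Ivy→Oak→Dale→Larch→Sutton→Knoll→Ivy: 12+8+12+33+35+9 = 109
Ivy→Oak→Dale→Knoll→Larch→Sutton→Ivy: 12+8+18+6+33+26 = 103
Ivy→Oak→Dale→Knoll→Sutton→Larch→Ivy: 12+8+18+35+33+8 = 114
Ivy→Oak→Dale→Sutton→Larch→Knoll→Ivy: 12+8+21+33+6+9 = 89
Ivy→Oak→Dale→Sutton→Knoll→Larch→Ivy: 12+8+21+35+6+8 = 90
Ivy→Oak→Knoll→Larch→Dale→Sutton→Ivy: 12+10+6+12+21+26 = 87
Ivy→Oak→Knoll→Larch→Sutton→Dale→Ivy: 12+10+6+33+21+20 = 102
… (46 more)
Ivy→Knoll→Larch→Oak→Dale→Sutton→Ivy: 9+6+4+8+21+26 = 74  ← best
The minimum is 74.
One optimal route: Ivy → Knoll → Larch → Oak → Dale → Sutton → Ivy (or its reverse).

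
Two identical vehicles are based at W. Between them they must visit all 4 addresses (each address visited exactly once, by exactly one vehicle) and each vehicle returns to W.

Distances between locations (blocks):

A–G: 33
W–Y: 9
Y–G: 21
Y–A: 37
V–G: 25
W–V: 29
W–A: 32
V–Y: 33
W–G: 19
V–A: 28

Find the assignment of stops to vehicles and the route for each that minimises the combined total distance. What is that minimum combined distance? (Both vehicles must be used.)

122 blocks — the smallest possible combined total.

Try each way of splitting the stops between the two vehicles (each non-empty) and, for each split, find the best tour for each vehicle:
  {V} + {Y, A, G}: 58 + 95 = 153
  {Y} + {V, A, G}: 18 + 104 = 122
  {V, Y} + {A, G}: 71 + 84 = 155
  {A} + {V, Y, G}: 64 + 84 = 148
  {V, A} + {Y, G}: 89 + 49 = 138
  {Y, A} + {V, G}: 78 + 73 = 151
  … (7 splits in total)
Best: vehicle 1 W → Y → W = 18; vehicle 2 W → A → V → G → W = 104; combined 122.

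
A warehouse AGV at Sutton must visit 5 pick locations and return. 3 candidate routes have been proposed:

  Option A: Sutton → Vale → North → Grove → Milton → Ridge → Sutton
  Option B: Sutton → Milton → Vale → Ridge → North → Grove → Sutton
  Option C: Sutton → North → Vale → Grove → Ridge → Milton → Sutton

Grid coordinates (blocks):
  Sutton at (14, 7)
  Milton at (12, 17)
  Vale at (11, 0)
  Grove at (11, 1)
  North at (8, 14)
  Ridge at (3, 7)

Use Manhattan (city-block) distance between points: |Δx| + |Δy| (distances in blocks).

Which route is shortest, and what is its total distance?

76 blocks — Option C is the shortest.

Option A: 10 + 17 + 16 + 17 + 19 + 11 = 90
Option B: 12 + 18 + 15 + 12 + 16 + 9 = 82
Option C: 13 + 17 + 1 + 14 + 19 + 12 = 76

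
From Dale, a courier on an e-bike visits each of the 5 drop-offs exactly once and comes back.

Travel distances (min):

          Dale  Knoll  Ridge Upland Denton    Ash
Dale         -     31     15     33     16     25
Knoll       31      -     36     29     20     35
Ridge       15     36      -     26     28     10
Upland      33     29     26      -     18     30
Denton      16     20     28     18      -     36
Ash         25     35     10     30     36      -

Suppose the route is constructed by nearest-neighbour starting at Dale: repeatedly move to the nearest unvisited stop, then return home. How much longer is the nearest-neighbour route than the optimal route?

From Dale: Ridge=15, Denton=16, Ash=25, Knoll=31, Upland=33 → choose Ridge (15).
From Ridge: Ash=10, Upland=26, Denton=28, Knoll=36 → choose Ash (10).
From Ash: Upland=30, Knoll=35, Denton=36 → choose Upland (30).
From Upland: Denton=18, Knoll=29 → choose Denton (18).
From Denton: Knoll=20 → choose Knoll (20).
NN route Dale → Ridge → Ash → Upland → Denton → Knoll → Dale costs 124.
Optimal: Dale → Ridge → Ash → Upland → Knoll → Denton → Dale costs 120 (by enumerating all 60 distinct tours).
Excess = 124 − 120 = 4.

Excess over optimum: 4 min.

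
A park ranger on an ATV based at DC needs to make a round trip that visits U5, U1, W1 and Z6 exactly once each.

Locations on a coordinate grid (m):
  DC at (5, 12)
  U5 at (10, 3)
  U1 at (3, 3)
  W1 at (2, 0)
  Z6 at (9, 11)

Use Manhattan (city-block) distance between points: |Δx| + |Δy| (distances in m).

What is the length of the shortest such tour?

DC→U5→U1→W1→Z6→DC: 14+7+4+18+5 = 48
DC→U5→U1→Z6→W1→DC: 14+7+14+18+15 = 68
DC→U5→W1→U1→Z6→DC: 14+11+4+14+5 = 48
DC→U5→W1→Z6→U1→DC: 14+11+18+14+11 = 68
DC→U5→Z6→U1→W1→DC: 14+9+14+4+15 = 56
DC→U5→Z6→W1→U1→DC: 14+9+18+4+11 = 56
DC→U1→U5→W1→Z6→DC: 11+7+11+18+5 = 52
DC→U1→U5→Z6→W1→DC: 11+7+9+18+15 = 60
DC→U1→W1→U5→Z6→DC: 11+4+11+9+5 = 40
DC→U1→Z6→U5→W1→DC: 11+14+9+11+15 = 60
DC→W1→U5→U1→Z6→DC: 15+11+7+14+5 = 52
DC→W1→U1→U5→Z6→DC: 15+4+7+9+5 = 40
The minimum is 40.
One optimal route: DC → U1 → W1 → U5 → Z6 → DC (or its reverse).

40 m — the shortest possible round trip.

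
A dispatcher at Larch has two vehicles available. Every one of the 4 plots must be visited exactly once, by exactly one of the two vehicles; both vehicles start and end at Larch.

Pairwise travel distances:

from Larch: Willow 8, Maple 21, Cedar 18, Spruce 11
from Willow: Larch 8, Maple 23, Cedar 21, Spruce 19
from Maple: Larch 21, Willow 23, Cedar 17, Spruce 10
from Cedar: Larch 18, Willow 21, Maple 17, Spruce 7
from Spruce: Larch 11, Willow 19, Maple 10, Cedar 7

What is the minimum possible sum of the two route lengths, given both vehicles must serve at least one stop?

Minimum combined distance: 72.

Check every non-empty split of the stops between the two vehicles; for each half take its own optimal tour:
  {Willow} + {Maple, Cedar, Spruce}: 16 + 56 = 72
  {Maple} + {Willow, Cedar, Spruce}: 42 + 47 = 89
  {Willow, Maple} + {Cedar, Spruce}: 52 + 36 = 88
  {Cedar} + {Willow, Maple, Spruce}: 36 + 52 = 88
  {Willow, Cedar} + {Maple, Spruce}: 47 + 42 = 89
  {Maple, Cedar} + {Willow, Spruce}: 56 + 38 = 94
  … (7 splits in total)
Best: vehicle 1 Larch → Willow → Larch = 16; vehicle 2 Larch → Maple → Cedar → Spruce → Larch = 56; combined 72.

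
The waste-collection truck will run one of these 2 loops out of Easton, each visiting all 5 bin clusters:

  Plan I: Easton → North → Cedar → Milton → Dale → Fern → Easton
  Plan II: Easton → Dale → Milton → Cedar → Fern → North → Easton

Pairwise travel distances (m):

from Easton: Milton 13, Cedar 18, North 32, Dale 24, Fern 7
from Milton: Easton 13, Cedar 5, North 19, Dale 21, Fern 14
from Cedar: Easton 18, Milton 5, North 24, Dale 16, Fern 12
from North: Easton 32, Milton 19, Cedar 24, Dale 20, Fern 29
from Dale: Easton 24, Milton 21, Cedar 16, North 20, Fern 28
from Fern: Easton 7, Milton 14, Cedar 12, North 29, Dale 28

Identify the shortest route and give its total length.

Plan I: 32 + 24 + 5 + 21 + 28 + 7 = 117
Plan II: 24 + 21 + 5 + 12 + 29 + 32 = 123

117 m — Plan I is the shortest.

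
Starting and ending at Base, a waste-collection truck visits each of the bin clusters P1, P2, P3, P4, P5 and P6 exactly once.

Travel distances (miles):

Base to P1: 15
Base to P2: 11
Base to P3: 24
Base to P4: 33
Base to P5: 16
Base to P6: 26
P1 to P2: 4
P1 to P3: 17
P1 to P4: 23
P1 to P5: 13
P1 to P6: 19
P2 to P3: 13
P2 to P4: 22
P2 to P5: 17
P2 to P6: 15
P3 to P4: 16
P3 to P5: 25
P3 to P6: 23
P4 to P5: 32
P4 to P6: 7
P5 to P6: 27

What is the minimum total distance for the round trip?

With 6 stops there are 6!/2 = 360 distinct round trips (a route and its reverse cost the same).
Base→P1→P2→P3→P4→P5→P6→Base: 15+4+13+16+32+27+26 = 133
Base→P1→P2→P3→P4→P6→P5→Base: 15+4+13+16+7+27+16 = 98
Base→P1→P2→P3→P5→P4→P6→Base: 15+4+13+25+32+7+26 = 122
Base→P1→P2→P3→P5→P6→P4→Base: 15+4+13+25+27+7+33 = 124
Base→P1→P2→P3→P6→P4→P5→Base: 15+4+13+23+7+32+16 = 110
Base→P1→P2→P3→P6→P5→P4→Base: 15+4+13+23+27+32+33 = 147
Base→P1→P2→P4→P3→P5→P6→Base: 15+4+22+16+25+27+26 = 135
Base→P1→P2→P4→P3→P6→P5→Base: 15+4+22+16+23+27+16 = 123
… (352 more)
Base→P2→P3→P4→P6→P1→P5→Base: 11+13+16+7+19+13+16 = 95  ← best
The minimum is 95.
One optimal route: Base → P2 → P3 → P4 → P6 → P1 → P5 → Base (or its reverse).

Minimum total distance: 95 miles.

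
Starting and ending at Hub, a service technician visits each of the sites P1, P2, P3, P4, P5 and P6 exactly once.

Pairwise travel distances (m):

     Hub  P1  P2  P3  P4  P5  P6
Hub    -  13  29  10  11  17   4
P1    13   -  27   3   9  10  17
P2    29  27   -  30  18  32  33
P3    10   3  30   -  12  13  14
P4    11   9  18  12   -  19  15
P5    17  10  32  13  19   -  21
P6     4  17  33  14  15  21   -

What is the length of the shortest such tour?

With 6 stops there are 6!/2 = 360 distinct round trips (a route and its reverse cost the same).
Hub → P1 → P2 → P3 → P4 → P5 → P6 → Hub: 13+27+30+12+19+21+4 = 126
Hub → P1 → P2 → P3 → P4 → P6 → P5 → Hub: 13+27+30+12+15+21+17 = 135
Hub → P1 → P2 → P3 → P5 → P4 → P6 → Hub: 13+27+30+13+19+15+4 = 121
Hub → P1 → P2 → P3 → P5 → P6 → P4 → Hub: 13+27+30+13+21+15+11 = 130
Hub → P1 → P2 → P3 → P6 → P4 → P5 → Hub: 13+27+30+14+15+19+17 = 135
Hub → P1 → P2 → P3 → P6 → P5 → P4 → Hub: 13+27+30+14+21+19+11 = 135
Hub → P1 → P2 → P4 → P3 → P5 → P6 → Hub: 13+27+18+12+13+21+4 = 108
Hub → P1 → P2 → P4 → P3 → P6 → P5 → Hub: 13+27+18+12+14+21+17 = 122
… (352 more)
Hub → P3 → P1 → P5 → P2 → P4 → P6 → Hub: 10+3+10+32+18+15+4 = 92  ← best
The minimum is 92.
One optimal route: Hub → P3 → P1 → P5 → P2 → P4 → P6 → Hub (or its reverse).

Minimum total distance: 92 m.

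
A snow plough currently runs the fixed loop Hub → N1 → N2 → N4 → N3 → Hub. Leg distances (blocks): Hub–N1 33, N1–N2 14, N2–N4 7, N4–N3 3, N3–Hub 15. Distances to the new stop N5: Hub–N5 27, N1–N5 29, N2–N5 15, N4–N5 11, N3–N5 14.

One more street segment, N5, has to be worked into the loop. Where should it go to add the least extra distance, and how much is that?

Adding 19 blocks by placing N5 on the N2–N4 leg.

Insertion cost between consecutive stops i–j is d(i,N5) + d(N5,j) − d(i,j):
  between Hub and N1: 27 + 29 − 33 = 23
  between N1 and N2: 29 + 15 − 14 = 30
  between N2 and N4: 15 + 11 − 7 = 19
  between N4 and N3: 11 + 14 − 3 = 22
  between N3 and Hub: 14 + 27 − 15 = 26
Cheapest insertion is between N2 and N4, adding 19.
New total = 72 + 19 = 91.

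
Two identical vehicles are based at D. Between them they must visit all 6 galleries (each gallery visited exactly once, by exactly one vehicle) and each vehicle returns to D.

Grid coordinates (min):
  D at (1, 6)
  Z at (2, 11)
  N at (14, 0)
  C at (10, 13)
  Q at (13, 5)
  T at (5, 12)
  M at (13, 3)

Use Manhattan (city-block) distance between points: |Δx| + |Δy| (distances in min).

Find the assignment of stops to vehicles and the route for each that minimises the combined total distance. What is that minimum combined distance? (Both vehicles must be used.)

64 min — the smallest possible combined total.

Try each way of splitting the stops between the two vehicles (each non-empty) and, for each split, find the best tour for each vehicle:
  {Z} + {N, C, Q, T, M}: 12 + 52 = 64
  {N} + {Z, C, Q, T, M}: 38 + 44 = 82
  {Z, N} + {C, Q, T, M}: 48 + 44 = 92
  {C} + {Z, N, Q, T, M}: 32 + 50 = 82
  {Z, C} + {N, Q, T, M}: 32 + 50 = 82
  {N, C} + {Z, Q, T, M}: 52 + 42 = 94
  … (31 splits in total)
Best: vehicle 1 D → Z → D = 12; vehicle 2 D → N → M → Q → C → T → D = 52; combined 64.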